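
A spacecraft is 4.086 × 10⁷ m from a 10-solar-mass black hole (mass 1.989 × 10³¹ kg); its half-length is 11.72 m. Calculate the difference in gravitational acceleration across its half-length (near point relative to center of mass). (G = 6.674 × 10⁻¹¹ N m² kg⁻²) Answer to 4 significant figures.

4.561 × 10⁻¹ m/s²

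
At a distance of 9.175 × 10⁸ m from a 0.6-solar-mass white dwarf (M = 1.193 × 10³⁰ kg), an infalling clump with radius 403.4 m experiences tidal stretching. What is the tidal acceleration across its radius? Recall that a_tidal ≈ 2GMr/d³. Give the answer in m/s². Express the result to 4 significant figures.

8.317 × 10⁻⁵ m/s²

Since r ≪ d, expand the inverse-square field across one radius to get the leading 2GMr/d³ term.
a_tidal = 2GMr/d³
        = 2 × (6.674 × 10⁻¹¹) × (1.193 × 10³⁰) × (403.4) / (9.175 × 10⁸)³
        = 8.317 × 10⁻⁵ m/s²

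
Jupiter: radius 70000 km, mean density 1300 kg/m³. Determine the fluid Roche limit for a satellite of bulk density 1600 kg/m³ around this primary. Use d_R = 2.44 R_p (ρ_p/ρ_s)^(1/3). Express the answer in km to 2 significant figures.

d_R = 2.44 × 70000 km × (1300/1600)^(1/3)
    = 1.6 × 10⁵ km

1.6 × 10⁵ km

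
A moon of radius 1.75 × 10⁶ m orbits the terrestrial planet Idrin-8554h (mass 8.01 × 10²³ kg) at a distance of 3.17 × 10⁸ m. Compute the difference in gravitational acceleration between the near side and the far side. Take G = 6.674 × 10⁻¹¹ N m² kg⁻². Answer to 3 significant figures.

1.17 × 10⁻⁵ m/s²

Δg = 4GMr/d³
   = 4 × (6.674 × 10⁻¹¹) × (8.01 × 10²³) × (1.75 × 10⁶) / (3.17 × 10⁸)³
   = 1.17 × 10⁻⁵ m/s²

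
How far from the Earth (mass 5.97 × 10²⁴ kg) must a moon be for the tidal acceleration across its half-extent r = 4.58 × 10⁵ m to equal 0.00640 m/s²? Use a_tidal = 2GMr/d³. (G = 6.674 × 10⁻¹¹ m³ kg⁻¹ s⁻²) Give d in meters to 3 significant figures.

2GMr/d³ = a_tidal  ⇒  d = (2GMr / a_tidal)^(1/3)
d = (2 × 6.674×10⁻¹¹ × (5.97 × 10²⁴) × (4.58 × 10⁵) / (0.00640))^(1/3)
  = 3.85 × 10⁷ m

3.85 × 10⁷ m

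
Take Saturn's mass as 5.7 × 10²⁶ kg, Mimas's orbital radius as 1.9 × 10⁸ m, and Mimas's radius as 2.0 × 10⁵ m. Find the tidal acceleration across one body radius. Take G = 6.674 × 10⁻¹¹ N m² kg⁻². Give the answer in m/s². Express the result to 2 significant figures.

Δg = 2GMr/d³
   = 2 × (6.674 × 10⁻¹¹) × (5.7 × 10²⁶) × (2.0 × 10⁵) / (1.9 × 10⁸)³
   = 2.2 × 10⁻³ m/s²

2.2 × 10⁻³ m/s²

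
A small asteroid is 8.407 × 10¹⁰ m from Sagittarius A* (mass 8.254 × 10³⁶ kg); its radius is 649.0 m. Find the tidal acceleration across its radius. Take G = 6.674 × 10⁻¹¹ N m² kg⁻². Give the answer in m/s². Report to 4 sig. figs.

1.203 × 10⁻³ m/s²

Differencing GM/(d−r)² and GM/d² to first order in r/d gives 2GMr/d³.
Δa = 2GMr/d³
   = 2 × (6.674 × 10⁻¹¹) × (8.254 × 10³⁶) × (649.0) / (8.407 × 10¹⁰)³
   = 1.203 × 10⁻³ m/s²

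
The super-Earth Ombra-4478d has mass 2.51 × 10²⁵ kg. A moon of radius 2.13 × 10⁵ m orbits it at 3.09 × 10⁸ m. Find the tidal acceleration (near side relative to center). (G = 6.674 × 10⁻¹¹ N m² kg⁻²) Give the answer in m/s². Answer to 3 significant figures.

2.42 × 10⁻⁵ m/s²

a_tidal = 2GMr/d³
        = 2 × (6.674 × 10⁻¹¹) × (2.51 × 10²⁵) × (2.13 × 10⁵) / (3.09 × 10⁸)³
        = 2.42 × 10⁻⁵ m/s²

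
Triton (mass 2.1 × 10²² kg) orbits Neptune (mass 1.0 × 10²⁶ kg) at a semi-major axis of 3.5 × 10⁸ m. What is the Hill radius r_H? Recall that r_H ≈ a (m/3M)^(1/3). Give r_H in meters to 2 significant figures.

r_H ≈ a (m/3M)^(1/3)
    = (3.5 × 10⁸) × (2.1 × 10²² / (3 × 1.0 × 10²⁶))^(1/3)
    = 1.4 × 10⁷ m

1.4 × 10⁷ m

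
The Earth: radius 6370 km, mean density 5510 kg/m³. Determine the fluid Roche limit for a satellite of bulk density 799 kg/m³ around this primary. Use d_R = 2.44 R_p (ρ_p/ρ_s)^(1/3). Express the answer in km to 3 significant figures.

d_R = 2.44 × 6370 km × (5510/799)^(1/3)
    = 29600 km

29600 km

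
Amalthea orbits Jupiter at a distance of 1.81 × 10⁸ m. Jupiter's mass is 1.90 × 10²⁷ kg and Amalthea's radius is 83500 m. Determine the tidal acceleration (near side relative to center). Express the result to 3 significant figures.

3.57 × 10⁻³ m/s²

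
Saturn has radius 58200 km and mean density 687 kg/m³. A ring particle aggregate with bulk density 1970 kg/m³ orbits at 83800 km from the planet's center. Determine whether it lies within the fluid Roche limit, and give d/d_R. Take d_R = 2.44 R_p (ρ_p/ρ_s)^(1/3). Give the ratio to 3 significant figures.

d_R = 2.44 × (58200 km) × (687/1970)^(1/3) = 99960 km
d/d_R = (83800) / (99960) = 0.838
Since d/d_R < 1, the body is inside the Roche limit.

inside; d/d_R ≈ 0.838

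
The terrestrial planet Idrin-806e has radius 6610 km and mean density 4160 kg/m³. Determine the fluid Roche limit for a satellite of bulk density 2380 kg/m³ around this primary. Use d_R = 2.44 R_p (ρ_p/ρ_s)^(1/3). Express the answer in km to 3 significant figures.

19400 km

d_R = 2.44 × 6610 km × (4160/2380)^(1/3)
    = 19400 km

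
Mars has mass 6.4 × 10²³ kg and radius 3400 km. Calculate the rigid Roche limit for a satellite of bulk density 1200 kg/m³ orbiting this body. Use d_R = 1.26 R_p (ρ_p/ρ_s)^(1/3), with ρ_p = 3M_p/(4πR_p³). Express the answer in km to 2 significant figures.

6300 km

ρ_p = 3M_p/(4πR_p³) = 3 × (6.4 × 10²³) / (4π × (3.4 × 10⁶ m)³) = 3900 kg/m³
d_R = 1.26 × 3400 km × (3900/1200)^(1/3)
    = 6300 km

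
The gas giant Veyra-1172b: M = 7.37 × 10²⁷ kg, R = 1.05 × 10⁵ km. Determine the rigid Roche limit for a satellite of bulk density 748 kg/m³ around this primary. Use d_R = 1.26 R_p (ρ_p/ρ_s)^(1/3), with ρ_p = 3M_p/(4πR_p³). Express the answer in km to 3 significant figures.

1.68 × 10⁵ km

ρ_p = 3M_p/(4πR_p³) = 3 × (7.37 × 10²⁷) / (4π × (1.05 × 10⁸ m)³) = 1520 kg/m³
d_R = 1.26 × 1.05 × 10⁵ km × (1520/748)^(1/3)
    = 1.68 × 10⁵ km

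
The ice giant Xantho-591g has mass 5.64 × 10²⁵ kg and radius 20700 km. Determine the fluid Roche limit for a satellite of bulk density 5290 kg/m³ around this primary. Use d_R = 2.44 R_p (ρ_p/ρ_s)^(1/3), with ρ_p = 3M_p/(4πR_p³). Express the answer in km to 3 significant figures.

ρ_p = 3M_p/(4πR_p³) = 3 × (5.64 × 10²⁵) / (4π × (2.07 × 10⁷ m)³) = 1520 kg/m³
d_R = 2.44 × 20700 km × (1520/5290)^(1/3)
    = 33300 km

33300 km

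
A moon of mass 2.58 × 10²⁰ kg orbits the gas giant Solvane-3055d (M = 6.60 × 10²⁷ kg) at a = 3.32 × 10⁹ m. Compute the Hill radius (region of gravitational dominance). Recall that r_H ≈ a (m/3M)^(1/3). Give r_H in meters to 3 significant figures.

r_H ≈ a (m/3M)^(1/3)
    = (3.32 × 10⁹) × (2.58 × 10²⁰ / (3 × 6.60 × 10²⁷))^(1/3)
    = 7.81 × 10⁶ m

7.81 × 10⁶ m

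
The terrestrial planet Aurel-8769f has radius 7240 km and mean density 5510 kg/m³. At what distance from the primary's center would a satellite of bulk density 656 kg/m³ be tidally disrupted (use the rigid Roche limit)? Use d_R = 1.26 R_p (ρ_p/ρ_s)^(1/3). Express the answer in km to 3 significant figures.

d_R = 1.26 × 7240 km × (5510/656)^(1/3)
    = 18500 km

18500 km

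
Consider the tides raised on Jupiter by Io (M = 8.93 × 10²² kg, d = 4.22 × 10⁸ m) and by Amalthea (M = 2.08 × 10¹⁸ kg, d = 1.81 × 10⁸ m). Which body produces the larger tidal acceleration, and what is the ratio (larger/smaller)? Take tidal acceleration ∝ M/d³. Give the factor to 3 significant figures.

Tidal acceleration ∝ M/d³, so compare M/d³ for each.
Io: (8.93 × 10²²) / (4.22 × 10⁸)³ = 1.188 × 10⁻³
Amalthea: (2.08 × 10¹⁸) / (1.81 × 10⁸)³ = 3.508 × 10⁻⁷
Ratio (larger/smaller) = 3390

Io, by a factor of ≈ 3390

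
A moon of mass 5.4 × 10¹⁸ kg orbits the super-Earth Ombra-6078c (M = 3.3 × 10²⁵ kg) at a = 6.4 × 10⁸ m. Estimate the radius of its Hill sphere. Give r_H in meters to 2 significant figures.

2.4 × 10⁶ m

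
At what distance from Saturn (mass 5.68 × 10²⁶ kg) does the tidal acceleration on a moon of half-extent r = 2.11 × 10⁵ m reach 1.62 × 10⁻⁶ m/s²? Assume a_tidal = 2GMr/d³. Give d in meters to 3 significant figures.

2GMr/d³ = a_tidal  ⇒  d = (2GMr / a_tidal)^(1/3)
d = (2 × 6.674×10⁻¹¹ × (5.68 × 10²⁶) × (2.11 × 10⁵) / (1.62 × 10⁻⁶))^(1/3)
  = 2.15 × 10⁹ m

2.15 × 10⁹ m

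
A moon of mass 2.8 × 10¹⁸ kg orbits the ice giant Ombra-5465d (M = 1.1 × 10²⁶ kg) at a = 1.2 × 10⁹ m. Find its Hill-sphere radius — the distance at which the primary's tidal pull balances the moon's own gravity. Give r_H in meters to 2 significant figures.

r_H ≈ a (m/3M)^(1/3)
    = (1.2 × 10⁹) × (2.8 × 10¹⁸ / (3 × 1.1 × 10²⁶))^(1/3)
    = 2.4 × 10⁶ m

2.4 × 10⁶ m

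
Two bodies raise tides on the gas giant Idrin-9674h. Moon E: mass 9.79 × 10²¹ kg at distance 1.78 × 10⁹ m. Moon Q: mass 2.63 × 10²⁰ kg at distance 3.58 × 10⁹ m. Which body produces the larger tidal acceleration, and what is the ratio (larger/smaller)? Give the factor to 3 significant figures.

Moon E, by a factor of ≈ 303

The tide-raising term goes as M/d³ (the gradient of a 1/d² field).
Moon E: (9.79 × 10²¹) / (1.78 × 10⁹)³ = 1.736 × 10⁻⁶
Moon Q: (2.63 × 10²⁰) / (3.58 × 10⁹)³ = 5.732 × 10⁻⁹
Ratio (larger/smaller) = 303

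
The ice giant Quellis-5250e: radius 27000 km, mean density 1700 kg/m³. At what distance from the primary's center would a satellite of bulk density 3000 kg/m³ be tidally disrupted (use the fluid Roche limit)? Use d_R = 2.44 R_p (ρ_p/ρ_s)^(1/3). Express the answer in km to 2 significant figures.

55000 km

d_R = 2.44 × 27000 km × (1700/3000)^(1/3)
    = 55000 km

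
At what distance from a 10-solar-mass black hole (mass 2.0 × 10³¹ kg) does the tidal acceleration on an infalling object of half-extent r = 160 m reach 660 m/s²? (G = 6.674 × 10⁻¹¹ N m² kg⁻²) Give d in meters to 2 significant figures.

8.6 × 10⁶ m

2GMr/d³ = a_tidal  ⇒  d = (2GMr / a_tidal)^(1/3)
d = (2 × 6.674×10⁻¹¹ × (2.0 × 10³¹) × (160) / (660))^(1/3)
  = 8.6 × 10⁶ m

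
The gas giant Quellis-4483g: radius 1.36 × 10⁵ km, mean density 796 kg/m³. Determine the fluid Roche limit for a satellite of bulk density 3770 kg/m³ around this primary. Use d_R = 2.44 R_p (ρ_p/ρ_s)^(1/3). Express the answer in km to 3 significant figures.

d_R = 2.44 × 1.36 × 10⁵ km × (796/3770)^(1/3)
    = 1.98 × 10⁵ km

1.98 × 10⁵ km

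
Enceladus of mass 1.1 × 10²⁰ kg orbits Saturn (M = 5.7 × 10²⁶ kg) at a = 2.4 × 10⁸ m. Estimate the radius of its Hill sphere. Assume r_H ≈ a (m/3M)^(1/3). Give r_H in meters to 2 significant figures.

9.6 × 10⁵ m

r_H ≈ a (m/3M)^(1/3)
    = (2.4 × 10⁸) × (1.1 × 10²⁰ / (3 × 5.7 × 10²⁶))^(1/3)
    = 9.6 × 10⁵ m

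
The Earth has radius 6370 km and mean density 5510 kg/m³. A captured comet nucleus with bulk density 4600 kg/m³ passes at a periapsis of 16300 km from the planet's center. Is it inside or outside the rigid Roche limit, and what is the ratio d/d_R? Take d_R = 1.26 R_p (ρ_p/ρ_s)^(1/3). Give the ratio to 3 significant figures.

d_R = 1.26 × (6370 km) × (5510/4600)^(1/3) = 8524 km
d/d_R = (16300) / (8524) = 1.91
Since d/d_R > 1, the body is outside the Roche limit.

outside; d/d_R ≈ 1.91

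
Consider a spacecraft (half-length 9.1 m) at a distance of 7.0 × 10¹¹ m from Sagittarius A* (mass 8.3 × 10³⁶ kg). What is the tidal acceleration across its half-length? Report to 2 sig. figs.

2.9 × 10⁻⁸ m/s²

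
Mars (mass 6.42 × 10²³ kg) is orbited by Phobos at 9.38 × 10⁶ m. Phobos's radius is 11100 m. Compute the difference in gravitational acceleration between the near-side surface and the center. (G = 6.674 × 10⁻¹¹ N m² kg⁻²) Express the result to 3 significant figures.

1.15 × 10⁻³ m/s²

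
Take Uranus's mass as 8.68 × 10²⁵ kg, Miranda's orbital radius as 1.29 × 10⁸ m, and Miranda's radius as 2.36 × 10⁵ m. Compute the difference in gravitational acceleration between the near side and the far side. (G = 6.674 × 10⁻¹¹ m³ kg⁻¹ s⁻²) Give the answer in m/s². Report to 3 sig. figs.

2.55 × 10⁻³ m/s²

a_tidal = 4GMr/d³
        = 4 × (6.674 × 10⁻¹¹) × (8.68 × 10²⁵) × (2.36 × 10⁵) / (1.29 × 10⁸)³
        = 2.55 × 10⁻³ m/s²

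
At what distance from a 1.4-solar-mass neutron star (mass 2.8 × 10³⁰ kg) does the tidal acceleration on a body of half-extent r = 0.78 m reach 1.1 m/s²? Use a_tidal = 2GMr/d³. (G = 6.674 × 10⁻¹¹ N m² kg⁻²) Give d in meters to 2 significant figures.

6.4 × 10⁶ m

2GMr/d³ = a_tidal  ⇒  d = (2GMr / a_tidal)^(1/3)
d = (2 × 6.674×10⁻¹¹ × (2.8 × 10³⁰) × (0.78) / (1.1))^(1/3)
  = 6.4 × 10⁶ m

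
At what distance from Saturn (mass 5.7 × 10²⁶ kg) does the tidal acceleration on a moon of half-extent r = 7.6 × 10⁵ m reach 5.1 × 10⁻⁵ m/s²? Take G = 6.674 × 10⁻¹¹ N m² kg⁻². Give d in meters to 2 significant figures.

2GMr/d³ = a_tidal  ⇒  d = (2GMr / a_tidal)^(1/3)
d = (2 × 6.674×10⁻¹¹ × (5.7 × 10²⁶) × (7.6 × 10⁵) / (5.1 × 10⁻⁵))^(1/3)
  = 1.0 × 10⁹ m

1.0 × 10⁹ m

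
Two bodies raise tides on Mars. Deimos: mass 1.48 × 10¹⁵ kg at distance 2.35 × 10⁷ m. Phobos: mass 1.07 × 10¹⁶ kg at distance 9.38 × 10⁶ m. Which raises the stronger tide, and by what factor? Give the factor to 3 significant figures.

Compare M/d³ for the two perturbers:
Deimos: (1.48 × 10¹⁵) / (2.35 × 10⁷)³ = 1.140 × 10⁻⁷
Phobos: (1.07 × 10¹⁶) / (9.38 × 10⁶)³ = 1.297 × 10⁻⁵
Ratio (larger/smaller) = 114

Phobos, by a factor of ≈ 114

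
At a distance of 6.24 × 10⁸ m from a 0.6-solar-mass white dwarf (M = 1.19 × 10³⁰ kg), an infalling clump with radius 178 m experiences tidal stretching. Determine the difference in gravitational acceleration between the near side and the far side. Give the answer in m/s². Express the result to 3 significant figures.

a_tidal = 4GMr/d³
        = 4 × (6.674 × 10⁻¹¹) × (1.19 × 10³⁰) × (178) / (6.24 × 10⁸)³
        = 2.33 × 10⁻⁴ m/s²

2.33 × 10⁻⁴ m/s²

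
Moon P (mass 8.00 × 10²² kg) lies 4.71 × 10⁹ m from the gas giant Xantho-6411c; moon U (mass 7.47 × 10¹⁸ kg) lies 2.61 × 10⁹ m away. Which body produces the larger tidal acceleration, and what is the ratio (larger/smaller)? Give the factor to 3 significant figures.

Tidal acceleration ∝ M/d³, so compare M/d³ for each.
Moon P: (8.00 × 10²²) / (4.71 × 10⁹)³ = 7.656 × 10⁻⁷
Moon U: (7.47 × 10¹⁸) / (2.61 × 10⁹)³ = 4.201 × 10⁻¹⁰
Ratio (larger/smaller) = 1820

Moon P, by a factor of ≈ 1820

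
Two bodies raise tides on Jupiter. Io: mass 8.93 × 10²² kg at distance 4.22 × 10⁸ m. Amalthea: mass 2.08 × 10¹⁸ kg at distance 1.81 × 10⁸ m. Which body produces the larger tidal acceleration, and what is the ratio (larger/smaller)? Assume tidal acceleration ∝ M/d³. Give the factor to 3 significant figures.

Tidal stretch scales as M/d³; compute that for each body.
Io: (8.93 × 10²²) / (4.22 × 10⁸)³ = 1.188 × 10⁻³
Amalthea: (2.08 × 10¹⁸) / (1.81 × 10⁸)³ = 3.508 × 10⁻⁷
Ratio (larger/smaller) = 3390

Io, by a factor of ≈ 3390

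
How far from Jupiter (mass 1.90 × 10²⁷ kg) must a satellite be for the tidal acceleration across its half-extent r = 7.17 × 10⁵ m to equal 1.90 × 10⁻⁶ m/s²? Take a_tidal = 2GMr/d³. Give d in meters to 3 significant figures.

2GMr/d³ = a_tidal  ⇒  d = (2GMr / a_tidal)^(1/3)
d = (2 × 6.674×10⁻¹¹ × (1.90 × 10²⁷) × (7.17 × 10⁵) / (1.90 × 10⁻⁶))^(1/3)
  = 4.57 × 10⁹ m

4.57 × 10⁹ m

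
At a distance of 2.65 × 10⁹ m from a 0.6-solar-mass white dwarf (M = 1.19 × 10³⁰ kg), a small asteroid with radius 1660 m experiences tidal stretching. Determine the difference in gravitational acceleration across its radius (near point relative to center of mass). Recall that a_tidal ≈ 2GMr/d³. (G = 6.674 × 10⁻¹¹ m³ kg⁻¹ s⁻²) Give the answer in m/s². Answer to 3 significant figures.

Δg = 2GMr/d³
   = 2 × (6.674 × 10⁻¹¹) × (1.19 × 10³⁰) × (1660) / (2.65 × 10⁹)³
   = 1.42 × 10⁻⁵ m/s²

1.42 × 10⁻⁵ m/s²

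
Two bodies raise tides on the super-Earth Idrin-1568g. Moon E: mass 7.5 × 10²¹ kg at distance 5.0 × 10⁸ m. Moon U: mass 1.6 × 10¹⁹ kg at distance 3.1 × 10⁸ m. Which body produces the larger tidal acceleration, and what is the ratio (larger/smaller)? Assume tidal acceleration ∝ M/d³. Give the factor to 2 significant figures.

Moon E, by a factor of ≈ 110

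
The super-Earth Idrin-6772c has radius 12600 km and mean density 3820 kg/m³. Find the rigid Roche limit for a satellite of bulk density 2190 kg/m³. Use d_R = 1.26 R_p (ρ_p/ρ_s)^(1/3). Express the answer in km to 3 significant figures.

19100 km

d_R = 1.26 × 12600 km × (3820/2190)^(1/3)
    = 19100 km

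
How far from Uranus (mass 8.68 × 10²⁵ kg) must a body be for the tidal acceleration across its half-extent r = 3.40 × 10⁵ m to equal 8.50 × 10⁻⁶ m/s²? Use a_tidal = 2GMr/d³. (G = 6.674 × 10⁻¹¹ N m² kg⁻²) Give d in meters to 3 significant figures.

7.74 × 10⁸ m

2GMr/d³ = a_tidal  ⇒  d = (2GMr / a_tidal)^(1/3)
d = (2 × 6.674×10⁻¹¹ × (8.68 × 10²⁵) × (3.40 × 10⁵) / (8.50 × 10⁻⁶))^(1/3)
  = 7.74 × 10⁸ m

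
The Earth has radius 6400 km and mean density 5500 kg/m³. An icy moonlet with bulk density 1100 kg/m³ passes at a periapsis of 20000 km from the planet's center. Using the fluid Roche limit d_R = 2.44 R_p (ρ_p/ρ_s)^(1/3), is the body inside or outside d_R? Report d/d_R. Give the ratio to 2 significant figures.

d_R = 2.44 × (6400 km) × (5500/1100)^(1/3) = 26700 km
d/d_R = (20000) / (26700) = 0.75
Since d/d_R < 1, the body is inside the Roche limit.

inside; d/d_R ≈ 0.75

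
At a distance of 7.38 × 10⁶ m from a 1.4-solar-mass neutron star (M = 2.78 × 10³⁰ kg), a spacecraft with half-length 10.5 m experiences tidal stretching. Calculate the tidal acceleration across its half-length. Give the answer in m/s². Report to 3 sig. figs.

9.69 m/s²

Δa = 2GMr/d³
   = 2 × (6.674 × 10⁻¹¹) × (2.78 × 10³⁰) × (10.5) / (7.38 × 10⁶)³
   = 9.69 m/s²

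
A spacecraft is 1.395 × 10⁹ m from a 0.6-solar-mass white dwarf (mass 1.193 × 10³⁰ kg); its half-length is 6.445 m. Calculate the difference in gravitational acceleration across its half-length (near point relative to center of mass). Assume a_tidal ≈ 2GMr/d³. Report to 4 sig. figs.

a_tidal = 2GMr/d³
        = 2 × (6.674 × 10⁻¹¹) × (1.193 × 10³⁰) × (6.445) / (1.395 × 10⁹)³
        = 3.781 × 10⁻⁷ m/s²

3.781 × 10⁻⁷ m/s²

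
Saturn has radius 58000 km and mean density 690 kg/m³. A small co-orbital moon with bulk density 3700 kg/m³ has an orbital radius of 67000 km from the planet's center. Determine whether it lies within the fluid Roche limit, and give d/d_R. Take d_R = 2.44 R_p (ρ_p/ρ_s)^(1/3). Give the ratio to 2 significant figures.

d_R = 2.44 × (58000 km) × (690/3700)^(1/3) = 80850 km
d/d_R = (67000) / (80850) = 0.83
Since d/d_R < 1, the body is inside the Roche limit.

inside; d/d_R ≈ 0.83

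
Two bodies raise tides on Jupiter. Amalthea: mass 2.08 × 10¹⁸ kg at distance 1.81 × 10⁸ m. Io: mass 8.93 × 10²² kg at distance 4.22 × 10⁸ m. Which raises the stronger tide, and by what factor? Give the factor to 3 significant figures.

Tidal acceleration ∝ M/d³, so compare M/d³ for each.
Amalthea: (2.08 × 10¹⁸) / (1.81 × 10⁸)³ = 3.508 × 10⁻⁷
Io: (8.93 × 10²²) / (4.22 × 10⁸)³ = 1.188 × 10⁻³
Ratio (larger/smaller) = 3390

Io, by a factor of ≈ 3390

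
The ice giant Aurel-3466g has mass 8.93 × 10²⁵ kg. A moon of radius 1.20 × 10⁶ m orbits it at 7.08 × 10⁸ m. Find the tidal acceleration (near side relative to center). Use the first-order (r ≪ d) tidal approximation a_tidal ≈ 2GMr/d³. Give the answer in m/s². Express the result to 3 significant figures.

Δa = 2GMr/d³
   = 2 × (6.674 × 10⁻¹¹) × (8.93 × 10²⁵) × (1.20 × 10⁶) / (7.08 × 10⁸)³
   = 4.03 × 10⁻⁵ m/s²

4.03 × 10⁻⁵ m/s²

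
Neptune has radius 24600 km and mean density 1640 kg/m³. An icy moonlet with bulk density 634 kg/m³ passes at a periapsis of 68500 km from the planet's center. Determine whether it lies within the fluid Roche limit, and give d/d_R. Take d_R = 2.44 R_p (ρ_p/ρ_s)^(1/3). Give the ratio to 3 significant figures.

inside; d/d_R ≈ 0.831

d_R = 2.44 × (24600 km) × (1640/634)^(1/3) = 82400 km
d/d_R = (68500) / (82400) = 0.831
Since d/d_R < 1, the body is inside the Roche limit.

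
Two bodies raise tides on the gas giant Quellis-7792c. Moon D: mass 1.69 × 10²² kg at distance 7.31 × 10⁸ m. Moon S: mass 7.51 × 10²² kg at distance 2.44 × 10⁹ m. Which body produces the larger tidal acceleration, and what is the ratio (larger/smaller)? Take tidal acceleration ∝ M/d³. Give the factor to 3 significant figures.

Moon D, by a factor of ≈ 8.37

The tide-raising term goes as M/d³ (the gradient of a 1/d² field).
Moon D: (1.69 × 10²²) / (7.31 × 10⁸)³ = 4.326 × 10⁻⁵
Moon S: (7.51 × 10²²) / (2.44 × 10⁹)³ = 5.170 × 10⁻⁶
Ratio (larger/smaller) = 8.37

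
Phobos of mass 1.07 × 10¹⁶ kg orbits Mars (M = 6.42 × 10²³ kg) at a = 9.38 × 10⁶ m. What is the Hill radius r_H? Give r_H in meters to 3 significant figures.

r_H ≈ a (m/3M)^(1/3)
    = (9.38 × 10⁶) × (1.07 × 10¹⁶ / (3 × 6.42 × 10²³))^(1/3)
    = 1.66 × 10⁴ m

1.66 × 10⁴ m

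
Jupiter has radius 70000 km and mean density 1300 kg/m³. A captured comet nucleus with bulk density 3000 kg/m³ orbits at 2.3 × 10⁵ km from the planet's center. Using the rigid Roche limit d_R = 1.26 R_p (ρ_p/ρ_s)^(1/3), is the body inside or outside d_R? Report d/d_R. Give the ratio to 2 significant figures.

outside; d/d_R ≈ 3.4

d_R = 1.26 × (70000 km) × (1300/3000)^(1/3) = 66740 km
d/d_R = (2.3 × 10⁵) / (66740) = 3.4
Since d/d_R > 1, the body is outside the Roche limit.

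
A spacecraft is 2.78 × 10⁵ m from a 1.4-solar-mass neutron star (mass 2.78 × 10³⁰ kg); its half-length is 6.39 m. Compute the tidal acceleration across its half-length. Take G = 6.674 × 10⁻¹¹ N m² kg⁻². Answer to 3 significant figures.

1.10 × 10⁵ m/s²

a_tidal = 2GMr/d³
        = 2 × (6.674 × 10⁻¹¹) × (2.78 × 10³⁰) × (6.39) / (2.78 × 10⁵)³
        = 1.10 × 10⁵ m/s²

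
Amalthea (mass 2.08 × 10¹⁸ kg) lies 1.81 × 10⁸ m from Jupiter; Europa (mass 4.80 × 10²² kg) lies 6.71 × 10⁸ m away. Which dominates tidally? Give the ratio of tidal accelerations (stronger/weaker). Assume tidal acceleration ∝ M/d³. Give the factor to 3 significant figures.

Europa, by a factor of ≈ 453

Tidal acceleration ∝ M/d³, so compare M/d³ for each.
Amalthea: (2.08 × 10¹⁸) / (1.81 × 10⁸)³ = 3.508 × 10⁻⁷
Europa: (4.80 × 10²²) / (6.71 × 10⁸)³ = 1.589 × 10⁻⁴
Ratio (larger/smaller) = 453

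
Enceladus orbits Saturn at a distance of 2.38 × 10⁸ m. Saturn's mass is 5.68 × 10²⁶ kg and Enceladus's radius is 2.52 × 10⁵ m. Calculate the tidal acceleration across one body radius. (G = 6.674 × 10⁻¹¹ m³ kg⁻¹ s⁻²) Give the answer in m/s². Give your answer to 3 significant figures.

1.42 × 10⁻³ m/s²

a_tidal = 2GMr/d³
        = 2 × (6.674 × 10⁻¹¹) × (5.68 × 10²⁶) × (2.52 × 10⁵) / (2.38 × 10⁸)³
        = 1.42 × 10⁻³ m/s²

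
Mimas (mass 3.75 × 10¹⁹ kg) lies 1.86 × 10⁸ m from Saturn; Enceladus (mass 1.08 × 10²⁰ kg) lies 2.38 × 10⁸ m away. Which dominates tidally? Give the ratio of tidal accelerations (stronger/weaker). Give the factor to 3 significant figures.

Enceladus, by a factor of ≈ 1.37

The tide-raising term goes as M/d³ (the gradient of a 1/d² field).
Mimas: (3.75 × 10¹⁹) / (1.86 × 10⁸)³ = 5.828 × 10⁻⁶
Enceladus: (1.08 × 10²⁰) / (2.38 × 10⁸)³ = 8.011 × 10⁻⁶
Ratio (larger/smaller) = 1.37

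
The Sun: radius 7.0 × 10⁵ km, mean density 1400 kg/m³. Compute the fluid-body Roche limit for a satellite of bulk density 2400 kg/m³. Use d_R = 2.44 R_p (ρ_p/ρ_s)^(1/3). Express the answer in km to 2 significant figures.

1.4 × 10⁶ km

d_R = 2.44 × 7.0 × 10⁵ km × (1400/2400)^(1/3)
    = 1.4 × 10⁶ km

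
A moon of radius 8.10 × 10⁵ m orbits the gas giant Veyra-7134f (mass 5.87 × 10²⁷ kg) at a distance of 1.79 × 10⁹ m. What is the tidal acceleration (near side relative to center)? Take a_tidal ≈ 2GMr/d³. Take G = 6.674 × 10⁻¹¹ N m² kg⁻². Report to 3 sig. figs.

1.11 × 10⁻⁴ m/s²

The tidal stretch is the gradient of GM/d² times the body's extent r, hence the 1/d³ dependence.
a_tidal = 2GMr/d³
        = 2 × (6.674 × 10⁻¹¹) × (5.87 × 10²⁷) × (8.10 × 10⁵) / (1.79 × 10⁹)³
        = 1.11 × 10⁻⁴ m/s²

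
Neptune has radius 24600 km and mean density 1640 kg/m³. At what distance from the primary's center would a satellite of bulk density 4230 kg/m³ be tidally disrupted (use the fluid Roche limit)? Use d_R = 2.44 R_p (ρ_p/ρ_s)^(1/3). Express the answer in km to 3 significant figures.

43800 km

d_R = 2.44 × 24600 km × (1640/4230)^(1/3)
    = 43800 km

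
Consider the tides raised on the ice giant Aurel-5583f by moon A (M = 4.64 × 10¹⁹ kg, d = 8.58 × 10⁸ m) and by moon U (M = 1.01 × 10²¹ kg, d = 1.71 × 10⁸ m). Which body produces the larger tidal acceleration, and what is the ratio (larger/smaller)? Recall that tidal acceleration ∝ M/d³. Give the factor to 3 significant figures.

Moon U, by a factor of ≈ 2750

The tide-raising term goes as M/d³ (the gradient of a 1/d² field).
Moon A: (4.64 × 10¹⁹) / (8.58 × 10⁸)³ = 7.346 × 10⁻⁸
Moon U: (1.01 × 10²¹) / (1.71 × 10⁸)³ = 2.020 × 10⁻⁴
Ratio (larger/smaller) = 2750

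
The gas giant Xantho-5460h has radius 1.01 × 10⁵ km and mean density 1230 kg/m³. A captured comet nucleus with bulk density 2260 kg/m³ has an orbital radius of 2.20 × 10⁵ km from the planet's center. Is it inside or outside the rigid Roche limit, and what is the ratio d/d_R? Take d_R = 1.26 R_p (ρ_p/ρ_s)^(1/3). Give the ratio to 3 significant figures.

d_R = 1.26 × (1.01 × 10⁵ km) × (1230/2260)^(1/3) = 1.039 × 10⁵ km
d/d_R = (2.20 × 10⁵) / (1.039 × 10⁵) = 2.12
Since d/d_R > 1, the body is outside the Roche limit.

outside; d/d_R ≈ 2.12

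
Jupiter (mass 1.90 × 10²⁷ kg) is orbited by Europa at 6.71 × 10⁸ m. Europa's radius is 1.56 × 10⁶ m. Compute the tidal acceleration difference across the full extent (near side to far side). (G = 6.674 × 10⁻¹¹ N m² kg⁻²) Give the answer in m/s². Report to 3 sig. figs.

2.62 × 10⁻³ m/s²

a_tidal = 4GMr/d³
        = 4 × (6.674 × 10⁻¹¹) × (1.90 × 10²⁷) × (1.56 × 10⁶) / (6.71 × 10⁸)³
        = 2.62 × 10⁻³ m/s²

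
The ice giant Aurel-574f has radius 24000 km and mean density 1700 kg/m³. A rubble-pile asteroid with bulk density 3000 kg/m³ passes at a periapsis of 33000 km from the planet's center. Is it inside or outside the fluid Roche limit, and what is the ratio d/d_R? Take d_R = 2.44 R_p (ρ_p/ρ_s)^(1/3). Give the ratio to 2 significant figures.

inside; d/d_R ≈ 0.68

d_R = 2.44 × (24000 km) × (1700/3000)^(1/3) = 48460 km
d/d_R = (33000) / (48460) = 0.68
Since d/d_R < 1, the body is inside the Roche limit.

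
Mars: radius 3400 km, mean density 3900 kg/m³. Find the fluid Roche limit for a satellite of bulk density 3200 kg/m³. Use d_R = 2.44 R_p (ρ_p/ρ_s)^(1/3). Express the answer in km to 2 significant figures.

8900 km

d_R = 2.44 × 3400 km × (3900/3200)^(1/3)
    = 8900 km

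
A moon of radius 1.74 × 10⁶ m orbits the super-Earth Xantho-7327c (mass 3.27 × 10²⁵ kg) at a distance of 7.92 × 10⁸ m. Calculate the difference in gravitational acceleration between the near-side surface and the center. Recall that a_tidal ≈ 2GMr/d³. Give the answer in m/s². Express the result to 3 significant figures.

Δg = 2GMr/d³
   = 2 × (6.674 × 10⁻¹¹) × (3.27 × 10²⁵) × (1.74 × 10⁶) / (7.92 × 10⁸)³
   = 1.53 × 10⁻⁵ m/s²

1.53 × 10⁻⁵ m/s²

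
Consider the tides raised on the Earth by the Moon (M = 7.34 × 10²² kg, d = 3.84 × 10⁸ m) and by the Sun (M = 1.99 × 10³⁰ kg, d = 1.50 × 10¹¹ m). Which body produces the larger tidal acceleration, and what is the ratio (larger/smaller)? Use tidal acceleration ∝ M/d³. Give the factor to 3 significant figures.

The Moon, by a factor of ≈ 2.20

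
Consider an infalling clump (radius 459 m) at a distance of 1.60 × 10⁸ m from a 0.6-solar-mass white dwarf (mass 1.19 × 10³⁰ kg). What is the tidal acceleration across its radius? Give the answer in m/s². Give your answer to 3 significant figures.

Δg = 2GMr/d³
   = 2 × (6.674 × 10⁻¹¹) × (1.19 × 10³⁰) × (459) / (1.60 × 10⁸)³
   = 1.78 × 10⁻² m/s²

1.78 × 10⁻² m/s²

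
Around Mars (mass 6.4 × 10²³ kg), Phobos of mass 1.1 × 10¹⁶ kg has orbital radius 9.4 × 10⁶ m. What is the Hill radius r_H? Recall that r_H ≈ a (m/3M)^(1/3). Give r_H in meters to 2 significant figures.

r_H ≈ a (m/3M)^(1/3)
    = (9.4 × 10⁶) × (1.1 × 10¹⁶ / (3 × 6.4 × 10²³))^(1/3)
    = 1.7 × 10⁴ m

1.7 × 10⁴ m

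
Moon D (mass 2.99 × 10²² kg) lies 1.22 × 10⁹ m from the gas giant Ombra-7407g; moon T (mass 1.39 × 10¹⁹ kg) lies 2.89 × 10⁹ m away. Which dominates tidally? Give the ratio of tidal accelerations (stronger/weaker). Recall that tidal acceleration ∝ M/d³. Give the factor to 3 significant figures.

Moon D, by a factor of ≈ 28600

Compare M/d³ for the two perturbers:
Moon D: (2.99 × 10²²) / (1.22 × 10⁹)³ = 1.647 × 10⁻⁵
Moon T: (1.39 × 10¹⁹) / (2.89 × 10⁹)³ = 5.759 × 10⁻¹⁰
Ratio (larger/smaller) = 28600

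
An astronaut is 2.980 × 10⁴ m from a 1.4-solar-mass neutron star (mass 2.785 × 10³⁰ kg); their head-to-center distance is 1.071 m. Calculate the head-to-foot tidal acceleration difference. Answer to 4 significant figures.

Δg = 4GMr/d³
   = 4 × (6.674 × 10⁻¹¹) × (2.785 × 10³⁰) × (1.071) / (2.980 × 10⁴)³
   = 3.009 × 10⁷ m/s²

3.009 × 10⁷ m/s²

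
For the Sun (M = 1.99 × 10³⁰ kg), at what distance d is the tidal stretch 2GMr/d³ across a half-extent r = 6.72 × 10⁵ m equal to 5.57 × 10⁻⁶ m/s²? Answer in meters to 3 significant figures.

3.18 × 10¹⁰ m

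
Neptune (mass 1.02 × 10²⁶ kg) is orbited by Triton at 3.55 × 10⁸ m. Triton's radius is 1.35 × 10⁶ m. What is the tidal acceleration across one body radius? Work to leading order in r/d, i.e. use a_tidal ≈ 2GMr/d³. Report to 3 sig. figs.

4.11 × 10⁻⁴ m/s²

Δa = 2GMr/d³
   = 2 × (6.674 × 10⁻¹¹) × (1.02 × 10²⁶) × (1.35 × 10⁶) / (3.55 × 10⁸)³
   = 4.11 × 10⁻⁴ m/s²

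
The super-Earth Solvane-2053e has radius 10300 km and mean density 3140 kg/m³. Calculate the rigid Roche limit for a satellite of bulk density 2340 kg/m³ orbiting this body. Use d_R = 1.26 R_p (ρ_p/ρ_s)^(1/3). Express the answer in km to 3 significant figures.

14300 km

d_R = 1.26 × 10300 km × (3140/2340)^(1/3)
    = 14300 km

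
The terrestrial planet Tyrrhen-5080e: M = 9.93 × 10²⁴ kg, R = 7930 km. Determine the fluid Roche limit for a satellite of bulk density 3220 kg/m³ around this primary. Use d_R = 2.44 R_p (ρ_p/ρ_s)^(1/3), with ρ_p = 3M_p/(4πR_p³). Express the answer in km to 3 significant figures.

ρ_p = 3M_p/(4πR_p³) = 3 × (9.93 × 10²⁴) / (4π × (7.93 × 10⁶ m)³) = 4750 kg/m³
d_R = 2.44 × 7930 km × (4750/3220)^(1/3)
    = 22000 km

22000 km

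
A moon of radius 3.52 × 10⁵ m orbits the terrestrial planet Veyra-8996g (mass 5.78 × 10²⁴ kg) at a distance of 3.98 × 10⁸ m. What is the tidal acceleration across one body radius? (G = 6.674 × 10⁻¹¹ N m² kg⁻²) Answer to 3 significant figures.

4.31 × 10⁻⁶ m/s²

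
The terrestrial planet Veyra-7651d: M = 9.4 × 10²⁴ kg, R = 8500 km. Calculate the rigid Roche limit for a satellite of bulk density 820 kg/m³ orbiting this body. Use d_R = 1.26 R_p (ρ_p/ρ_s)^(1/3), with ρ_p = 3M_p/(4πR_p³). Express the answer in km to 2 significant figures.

ρ_p = 3M_p/(4πR_p³) = 3 × (9.4 × 10²⁴) / (4π × (8.5 × 10⁶ m)³) = 3700 kg/m³
d_R = 1.26 × 8500 km × (3700/820)^(1/3)
    = 18000 km

18000 km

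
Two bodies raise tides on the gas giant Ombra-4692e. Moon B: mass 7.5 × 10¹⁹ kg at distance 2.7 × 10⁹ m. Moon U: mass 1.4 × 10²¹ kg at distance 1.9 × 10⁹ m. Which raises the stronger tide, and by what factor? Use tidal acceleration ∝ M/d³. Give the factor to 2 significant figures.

Compare M/d³ for the two perturbers:
Moon B: (7.5 × 10¹⁹) / (2.7 × 10⁹)³ = 3.810 × 10⁻⁹
Moon U: (1.4 × 10²¹) / (1.9 × 10⁹)³ = 2.041 × 10⁻⁷
Ratio (larger/smaller) = 54

Moon U, by a factor of ≈ 54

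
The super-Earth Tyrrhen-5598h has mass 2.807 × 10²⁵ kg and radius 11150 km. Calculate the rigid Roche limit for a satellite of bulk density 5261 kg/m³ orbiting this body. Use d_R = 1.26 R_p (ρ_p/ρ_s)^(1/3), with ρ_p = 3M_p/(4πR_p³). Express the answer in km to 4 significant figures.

13660 km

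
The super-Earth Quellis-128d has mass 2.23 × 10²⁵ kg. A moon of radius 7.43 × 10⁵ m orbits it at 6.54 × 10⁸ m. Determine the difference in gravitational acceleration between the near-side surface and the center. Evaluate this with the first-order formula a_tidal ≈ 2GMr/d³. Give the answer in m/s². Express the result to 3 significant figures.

Δa = 2GMr/d³
   = 2 × (6.674 × 10⁻¹¹) × (2.23 × 10²⁵) × (7.43 × 10⁵) / (6.54 × 10⁸)³
   = 7.91 × 10⁻⁶ m/s²

7.91 × 10⁻⁶ m/s²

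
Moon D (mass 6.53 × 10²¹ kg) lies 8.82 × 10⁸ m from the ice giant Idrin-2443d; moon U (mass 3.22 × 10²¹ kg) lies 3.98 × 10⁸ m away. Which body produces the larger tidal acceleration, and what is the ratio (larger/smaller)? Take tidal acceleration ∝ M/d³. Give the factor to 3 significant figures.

Moon U, by a factor of ≈ 5.37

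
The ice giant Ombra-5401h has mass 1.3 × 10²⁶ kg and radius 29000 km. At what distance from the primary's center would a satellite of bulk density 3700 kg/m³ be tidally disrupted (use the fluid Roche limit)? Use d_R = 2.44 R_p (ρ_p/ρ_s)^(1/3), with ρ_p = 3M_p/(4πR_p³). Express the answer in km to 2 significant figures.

50000 km

ρ_p = 3M_p/(4πR_p³) = 3 × (1.3 × 10²⁶) / (4π × (2.9 × 10⁷ m)³) = 1300 kg/m³
d_R = 2.44 × 29000 km × (1300/3700)^(1/3)
    = 50000 km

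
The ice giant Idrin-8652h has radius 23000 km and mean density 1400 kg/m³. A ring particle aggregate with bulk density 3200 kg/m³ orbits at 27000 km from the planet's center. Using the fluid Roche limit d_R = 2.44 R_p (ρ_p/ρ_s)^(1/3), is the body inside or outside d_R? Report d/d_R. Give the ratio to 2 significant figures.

inside; d/d_R ≈ 0.63

d_R = 2.44 × (23000 km) × (1400/3200)^(1/3) = 42600 km
d/d_R = (27000) / (42600) = 0.63
Since d/d_R < 1, the body is inside the Roche limit.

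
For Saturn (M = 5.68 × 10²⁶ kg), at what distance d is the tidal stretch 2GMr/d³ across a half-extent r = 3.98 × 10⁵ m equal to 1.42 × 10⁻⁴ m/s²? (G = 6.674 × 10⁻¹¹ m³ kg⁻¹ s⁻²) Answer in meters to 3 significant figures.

5.97 × 10⁸ m

2GMr/d³ = a_tidal  ⇒  d = (2GMr / a_tidal)^(1/3)
d = (2 × 6.674×10⁻¹¹ × (5.68 × 10²⁶) × (3.98 × 10⁵) / (1.42 × 10⁻⁴))^(1/3)
  = 5.97 × 10⁸ m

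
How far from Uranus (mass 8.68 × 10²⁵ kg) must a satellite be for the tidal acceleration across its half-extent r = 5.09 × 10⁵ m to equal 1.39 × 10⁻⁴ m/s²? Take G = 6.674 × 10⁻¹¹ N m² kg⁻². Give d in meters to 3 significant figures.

2GMr/d³ = a_tidal  ⇒  d = (2GMr / a_tidal)^(1/3)
d = (2 × 6.674×10⁻¹¹ × (8.68 × 10²⁵) × (5.09 × 10⁵) / (1.39 × 10⁻⁴))^(1/3)
  = 3.49 × 10⁸ m

3.49 × 10⁸ m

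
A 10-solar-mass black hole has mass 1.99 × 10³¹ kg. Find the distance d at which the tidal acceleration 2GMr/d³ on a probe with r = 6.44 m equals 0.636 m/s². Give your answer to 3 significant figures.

2GMr/d³ = a_tidal  ⇒  d = (2GMr / a_tidal)^(1/3)
d = (2 × 6.674×10⁻¹¹ × (1.99 × 10³¹) × (6.44) / (0.636))^(1/3)
  = 3.00 × 10⁷ m

3.00 × 10⁷ m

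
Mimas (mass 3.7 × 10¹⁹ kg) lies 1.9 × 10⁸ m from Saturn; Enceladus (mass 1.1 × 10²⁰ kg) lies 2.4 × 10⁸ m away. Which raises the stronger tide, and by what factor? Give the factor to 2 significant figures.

Tidal acceleration ∝ M/d³, so compare M/d³ for each.
Mimas: (3.7 × 10¹⁹) / (1.9 × 10⁸)³ = 5.394 × 10⁻⁶
Enceladus: (1.1 × 10²⁰) / (2.4 × 10⁸)³ = 7.957 × 10⁻⁶
Ratio (larger/smaller) = 1.5

Enceladus, by a factor of ≈ 1.5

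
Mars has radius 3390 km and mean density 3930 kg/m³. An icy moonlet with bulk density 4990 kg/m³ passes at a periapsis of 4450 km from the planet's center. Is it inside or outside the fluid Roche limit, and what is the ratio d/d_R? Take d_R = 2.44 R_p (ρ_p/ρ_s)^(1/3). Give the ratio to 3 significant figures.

inside; d/d_R ≈ 0.583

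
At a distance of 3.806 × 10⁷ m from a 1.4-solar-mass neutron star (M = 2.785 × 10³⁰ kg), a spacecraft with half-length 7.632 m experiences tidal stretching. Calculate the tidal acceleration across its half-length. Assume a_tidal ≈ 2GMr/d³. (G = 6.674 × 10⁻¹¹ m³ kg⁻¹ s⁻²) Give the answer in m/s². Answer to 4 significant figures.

5.146 × 10⁻² m/s²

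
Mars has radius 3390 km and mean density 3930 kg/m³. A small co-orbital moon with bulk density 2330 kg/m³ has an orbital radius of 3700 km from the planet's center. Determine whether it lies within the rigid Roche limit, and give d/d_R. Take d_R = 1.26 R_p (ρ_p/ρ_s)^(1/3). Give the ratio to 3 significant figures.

inside; d/d_R ≈ 0.728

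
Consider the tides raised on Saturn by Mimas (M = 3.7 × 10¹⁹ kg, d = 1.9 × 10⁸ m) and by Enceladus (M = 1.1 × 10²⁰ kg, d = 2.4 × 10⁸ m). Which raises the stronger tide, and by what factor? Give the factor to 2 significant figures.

Enceladus, by a factor of ≈ 1.5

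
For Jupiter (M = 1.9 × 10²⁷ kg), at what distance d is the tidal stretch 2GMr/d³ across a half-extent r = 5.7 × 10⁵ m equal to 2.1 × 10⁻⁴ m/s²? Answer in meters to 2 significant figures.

8.8 × 10⁸ m

2GMr/d³ = a_tidal  ⇒  d = (2GMr / a_tidal)^(1/3)
d = (2 × 6.674×10⁻¹¹ × (1.9 × 10²⁷) × (5.7 × 10⁵) / (2.1 × 10⁻⁴))^(1/3)
  = 8.8 × 10⁸ m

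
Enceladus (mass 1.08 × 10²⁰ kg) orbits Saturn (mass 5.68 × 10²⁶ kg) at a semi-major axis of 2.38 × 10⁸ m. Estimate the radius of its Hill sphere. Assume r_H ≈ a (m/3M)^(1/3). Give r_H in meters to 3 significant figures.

r_H ≈ a (m/3M)^(1/3)
    = (2.38 × 10⁸) × (1.08 × 10²⁰ / (3 × 5.68 × 10²⁶))^(1/3)
    = 9.49 × 10⁵ m

9.49 × 10⁵ m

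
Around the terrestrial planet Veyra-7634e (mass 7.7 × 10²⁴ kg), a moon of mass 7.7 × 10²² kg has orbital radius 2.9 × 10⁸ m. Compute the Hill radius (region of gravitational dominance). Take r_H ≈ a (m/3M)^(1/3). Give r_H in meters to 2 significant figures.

r_H ≈ a (m/3M)^(1/3)
    = (2.9 × 10⁸) × (7.7 × 10²² / (3 × 7.7 × 10²⁴))^(1/3)
    = 4.3 × 10⁷ m

4.3 × 10⁷ m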